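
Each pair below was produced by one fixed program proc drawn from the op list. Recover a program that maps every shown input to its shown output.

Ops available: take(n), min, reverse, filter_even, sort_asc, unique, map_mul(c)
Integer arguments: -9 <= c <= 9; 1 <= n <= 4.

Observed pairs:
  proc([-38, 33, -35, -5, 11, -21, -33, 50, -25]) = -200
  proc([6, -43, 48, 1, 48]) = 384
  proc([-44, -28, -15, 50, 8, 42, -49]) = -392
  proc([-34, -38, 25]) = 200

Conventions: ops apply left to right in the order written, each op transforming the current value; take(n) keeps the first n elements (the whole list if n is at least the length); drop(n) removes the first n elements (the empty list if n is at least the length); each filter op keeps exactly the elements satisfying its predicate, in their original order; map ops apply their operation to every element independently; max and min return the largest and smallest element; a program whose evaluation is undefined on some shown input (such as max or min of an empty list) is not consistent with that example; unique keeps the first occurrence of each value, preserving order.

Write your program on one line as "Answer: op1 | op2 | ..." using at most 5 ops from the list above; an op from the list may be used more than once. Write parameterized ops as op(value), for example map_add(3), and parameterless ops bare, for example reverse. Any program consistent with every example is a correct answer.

reverse | take(4) | map_mul(8) | take(1) | min

Check, running the answer program on each example:
  [-38, 33, -35, -5, 11, -21, -33, 50, -25] -> [-25, 50, -33, -21, 11, -5, -35, 33, -38] -> [-25, 50, -33, -21] -> [-200, 400, -264, -168] -> [-200] -> -200
  [6, -43, 48, 1, 48] -> [48, 1, 48, -43, 6] -> [48, 1, 48, -43] -> [384, 8, 384, -344] -> [384] -> 384
  [-44, -28, -15, 50, 8, 42, -49] -> [-49, 42, 8, 50, -15, -28, -44] -> [-49, 42, 8, 50] -> [-392, 336, 64, 400] -> [-392] -> -392
  [-34, -38, 25] -> [25, -38, -34] -> [25, -38, -34] -> [200, -304, -272] -> [200] -> 200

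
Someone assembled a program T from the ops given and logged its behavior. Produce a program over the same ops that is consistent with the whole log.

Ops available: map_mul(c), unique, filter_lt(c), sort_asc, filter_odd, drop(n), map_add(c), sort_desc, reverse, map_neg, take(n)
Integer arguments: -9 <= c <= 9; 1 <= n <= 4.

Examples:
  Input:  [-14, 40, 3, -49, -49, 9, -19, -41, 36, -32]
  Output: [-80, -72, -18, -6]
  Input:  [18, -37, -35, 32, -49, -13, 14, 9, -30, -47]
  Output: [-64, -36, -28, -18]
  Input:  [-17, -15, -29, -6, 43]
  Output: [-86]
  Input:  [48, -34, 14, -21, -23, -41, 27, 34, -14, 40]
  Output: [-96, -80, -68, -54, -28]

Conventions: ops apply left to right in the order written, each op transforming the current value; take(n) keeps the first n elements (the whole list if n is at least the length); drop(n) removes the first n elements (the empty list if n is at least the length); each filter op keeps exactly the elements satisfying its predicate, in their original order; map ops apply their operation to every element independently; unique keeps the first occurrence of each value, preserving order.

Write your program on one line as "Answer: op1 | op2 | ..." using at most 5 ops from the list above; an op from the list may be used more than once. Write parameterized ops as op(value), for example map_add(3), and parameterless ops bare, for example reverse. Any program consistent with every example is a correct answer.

map_mul(2) | sort_desc | map_neg | filter_lt(0)

Check, running the answer program on each example:
  [-14, 40, 3, -49, -49, 9, -19, -41, 36, -32] -> [-28, 80, 6, -98, -98, 18, -38, -82, 72, -64] -> [80, 72, 18, 6, -28, -38, -64, -82, -98, -98] -> [-80, -72, -18, -6, 28, 38, 64, 82, 98, 98] -> [-80, -72, -18, -6]
  [18, -37, -35, 32, -49, -13, 14, 9, -30, -47] -> [36, -74, -70, 64, -98, -26, 28, 18, -60, -94] -> [64, 36, 28, 18, -26, -60, -70, -74, -94, -98] -> [-64, -36, -28, -18, 26, 60, 70, 74, 94, 98] -> [-64, -36, -28, -18]
  [-17, -15, -29, -6, 43] -> [-34, -30, -58, -12, 86] -> [86, -12, -30, -34, -58] -> [-86, 12, 30, 34, 58] -> [-86]
  [48, -34, 14, -21, -23, -41, 27, 34, -14, 40] -> [96, -68, 28, -42, -46, -82, 54, 68, -28, 80] -> [96, 80, 68, 54, 28, -28, -42, -46, -68, -82] -> [-96, -80, -68, -54, -28, 28, 42, 46, 68, 82] -> [-96, -80, -68, -54, -28]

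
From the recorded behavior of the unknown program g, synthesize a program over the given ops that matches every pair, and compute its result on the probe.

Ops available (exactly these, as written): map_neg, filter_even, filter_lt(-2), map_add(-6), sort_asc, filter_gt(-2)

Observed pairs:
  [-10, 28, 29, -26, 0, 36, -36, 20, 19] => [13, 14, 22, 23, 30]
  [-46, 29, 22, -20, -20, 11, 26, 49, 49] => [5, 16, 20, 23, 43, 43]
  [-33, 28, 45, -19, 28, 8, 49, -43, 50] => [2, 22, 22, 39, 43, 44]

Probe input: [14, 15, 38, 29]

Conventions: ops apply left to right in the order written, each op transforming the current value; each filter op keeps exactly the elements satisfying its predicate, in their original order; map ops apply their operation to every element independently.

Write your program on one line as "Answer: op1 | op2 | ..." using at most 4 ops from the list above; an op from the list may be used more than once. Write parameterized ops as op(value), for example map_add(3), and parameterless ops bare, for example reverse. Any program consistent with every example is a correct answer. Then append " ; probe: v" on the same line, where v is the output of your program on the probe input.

map_add(-6) | filter_gt(-2) | sort_asc ; probe: [8, 9, 23, 32]

Check, running the answer program on each example:
  [-10, 28, 29, -26, 0, 36, -36, 20, 19] -> [-16, 22, 23, -32, -6, 30, -42, 14, 13] -> [22, 23, 30, 14, 13] -> [13, 14, 22, 23, 30]
  [-46, 29, 22, -20, -20, 11, 26, 49, 49] -> [-52, 23, 16, -26, -26, 5, 20, 43, 43] -> [23, 16, 5, 20, 43, 43] -> [5, 16, 20, 23, 43, 43]
  [-33, 28, 45, -19, 28, 8, 49, -43, 50] -> [-39, 22, 39, -25, 22, 2, 43, -49, 44] -> [22, 39, 22, 2, 43, 44] -> [2, 22, 22, 39, 43, 44]
  probe: [14, 15, 38, 29] -> [8, 9, 32, 23] -> [8, 9, 32, 23] -> [8, 9, 23, 32]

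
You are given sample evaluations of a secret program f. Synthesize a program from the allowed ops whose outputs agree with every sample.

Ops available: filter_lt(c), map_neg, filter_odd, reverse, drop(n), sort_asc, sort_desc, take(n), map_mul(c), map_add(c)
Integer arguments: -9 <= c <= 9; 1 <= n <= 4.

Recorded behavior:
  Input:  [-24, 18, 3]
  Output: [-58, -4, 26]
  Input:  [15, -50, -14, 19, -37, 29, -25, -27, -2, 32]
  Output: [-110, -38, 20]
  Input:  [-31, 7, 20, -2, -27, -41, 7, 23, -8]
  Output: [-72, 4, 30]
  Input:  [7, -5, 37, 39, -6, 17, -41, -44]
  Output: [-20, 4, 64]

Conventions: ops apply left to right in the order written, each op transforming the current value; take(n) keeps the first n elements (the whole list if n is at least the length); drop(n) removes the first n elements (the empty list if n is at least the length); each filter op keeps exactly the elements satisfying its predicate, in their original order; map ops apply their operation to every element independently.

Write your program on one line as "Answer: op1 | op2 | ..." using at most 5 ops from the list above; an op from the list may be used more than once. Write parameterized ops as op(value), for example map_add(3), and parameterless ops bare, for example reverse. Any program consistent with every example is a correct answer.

map_add(-5) | map_mul(2) | take(3) | sort_asc

Check, running the answer program on each example:
  [-24, 18, 3] -> [-29, 13, -2] -> [-58, 26, -4] -> [-58, 26, -4] -> [-58, -4, 26]
  [15, -50, -14, 19, -37, 29, -25, -27, -2, 32] -> [10, -55, -19, 14, -42, 24, -30, -32, -7, 27] -> [20, -110, -38, 28, -84, 48, -60, -64, -14, 54] -> [20, -110, -38] -> [-110, -38, 20]
  [-31, 7, 20, -2, -27, -41, 7, 23, -8] -> [-36, 2, 15, -7, -32, -46, 2, 18, -13] -> [-72, 4, 30, -14, -64, -92, 4, 36, -26] -> [-72, 4, 30] -> [-72, 4, 30]
  [7, -5, 37, 39, -6, 17, -41, -44] -> [2, -10, 32, 34, -11, 12, -46, -49] -> [4, -20, 64, 68, -22, 24, -92, -98] -> [4, -20, 64] -> [-20, 4, 64]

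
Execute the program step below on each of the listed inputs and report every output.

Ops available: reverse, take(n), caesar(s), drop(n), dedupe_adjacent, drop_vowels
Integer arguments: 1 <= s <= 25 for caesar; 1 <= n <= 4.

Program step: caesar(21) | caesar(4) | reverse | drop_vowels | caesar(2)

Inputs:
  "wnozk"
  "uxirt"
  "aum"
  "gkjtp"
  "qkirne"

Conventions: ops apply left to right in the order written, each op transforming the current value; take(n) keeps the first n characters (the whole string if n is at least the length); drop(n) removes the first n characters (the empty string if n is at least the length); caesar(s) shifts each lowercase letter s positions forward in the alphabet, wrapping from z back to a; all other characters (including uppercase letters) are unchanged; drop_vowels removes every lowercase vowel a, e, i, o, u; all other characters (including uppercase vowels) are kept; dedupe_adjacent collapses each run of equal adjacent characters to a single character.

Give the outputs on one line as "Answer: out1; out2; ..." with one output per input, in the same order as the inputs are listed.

Execution, op by op:
  "wnozk" -> "rijuf" -> "vmnyj" -> "jynmv" -> "jynmv" -> "lapox"
  "uxirt" -> "psdmo" -> "twhqs" -> "sqhwt" -> "sqhwt" -> "usjyv"
  "aum" -> "vph" -> "ztl" -> "ltz" -> "ltz" -> "nvb"
  "gkjtp" -> "bfeok" -> "fjiso" -> "osijf" -> "sjf" -> "ulh"
  "qkirne" -> "lfdmiz" -> "pjhqmd" -> "dmqhjp" -> "dmqhjp" -> "fosjlr"

"lapox"; "usjyv"; "nvb"; "ulh"; "fosjlr"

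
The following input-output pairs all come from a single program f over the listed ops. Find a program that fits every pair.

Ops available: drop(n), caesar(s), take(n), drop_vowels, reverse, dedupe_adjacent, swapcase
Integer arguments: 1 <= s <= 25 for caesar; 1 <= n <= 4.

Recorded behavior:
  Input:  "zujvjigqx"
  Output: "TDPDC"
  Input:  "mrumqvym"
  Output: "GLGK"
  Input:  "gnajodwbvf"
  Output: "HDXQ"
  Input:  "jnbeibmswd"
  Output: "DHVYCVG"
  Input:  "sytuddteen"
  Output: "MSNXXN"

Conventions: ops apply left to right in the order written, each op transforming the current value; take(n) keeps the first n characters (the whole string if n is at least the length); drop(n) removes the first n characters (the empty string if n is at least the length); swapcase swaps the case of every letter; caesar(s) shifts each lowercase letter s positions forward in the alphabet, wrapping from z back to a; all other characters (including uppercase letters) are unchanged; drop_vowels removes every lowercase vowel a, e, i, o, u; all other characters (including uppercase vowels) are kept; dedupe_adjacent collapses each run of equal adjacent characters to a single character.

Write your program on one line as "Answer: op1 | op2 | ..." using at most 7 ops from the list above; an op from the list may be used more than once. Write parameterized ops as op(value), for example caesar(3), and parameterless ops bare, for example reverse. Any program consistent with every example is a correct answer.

reverse | caesar(20) | drop(3) | drop_vowels | swapcase | reverse

Check, running the answer program on each example:
  "zujvjigqx" -> "xqgijvjuz" -> "rkacdpdot" -> "cdpdot" -> "cdpdt" -> "CDPDT" -> "TDPDC"
  "mrumqvym" -> "myvqmurm" -> "gspkgolg" -> "kgolg" -> "kglg" -> "KGLG" -> "GLGK"
  "gnajodwbvf" -> "fvbwdojang" -> "zpvqxiduha" -> "qxiduha" -> "qxdh" -> "QXDH" -> "HDXQ"
  "jnbeibmswd" -> "dwsmbiebnj" -> "xqmgvcyvhd" -> "gvcyvhd" -> "gvcyvhd" -> "GVCYVHD" -> "DHVYCVG"
  "sytuddteen" -> "neetddutys" -> "hyynxxonsm" -> "nxxonsm" -> "nxxnsm" -> "NXXNSM" -> "MSNXXN"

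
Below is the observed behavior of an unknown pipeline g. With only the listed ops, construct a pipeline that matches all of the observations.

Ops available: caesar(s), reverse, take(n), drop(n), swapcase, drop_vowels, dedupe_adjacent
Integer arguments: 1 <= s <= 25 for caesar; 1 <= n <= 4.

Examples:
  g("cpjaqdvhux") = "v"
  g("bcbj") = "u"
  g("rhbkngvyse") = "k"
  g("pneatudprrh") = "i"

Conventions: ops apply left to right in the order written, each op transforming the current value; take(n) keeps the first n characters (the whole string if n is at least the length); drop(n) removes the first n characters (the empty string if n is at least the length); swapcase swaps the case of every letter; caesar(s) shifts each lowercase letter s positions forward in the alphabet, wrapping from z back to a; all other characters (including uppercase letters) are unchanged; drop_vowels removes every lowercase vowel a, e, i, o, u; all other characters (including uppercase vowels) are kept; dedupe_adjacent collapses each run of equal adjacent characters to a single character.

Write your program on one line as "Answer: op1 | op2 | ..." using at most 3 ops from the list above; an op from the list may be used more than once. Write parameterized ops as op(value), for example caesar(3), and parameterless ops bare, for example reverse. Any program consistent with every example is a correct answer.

caesar(19) | take(1)

Check, running the answer program on each example:
  "cpjaqdvhux" -> "victjwoanq" -> "v"
  "bcbj" -> "uvuc" -> "u"
  "rhbkngvyse" -> "kaudgzorlx" -> "k"
  "pneatudprrh" -> "igxtmnwikka" -> "i"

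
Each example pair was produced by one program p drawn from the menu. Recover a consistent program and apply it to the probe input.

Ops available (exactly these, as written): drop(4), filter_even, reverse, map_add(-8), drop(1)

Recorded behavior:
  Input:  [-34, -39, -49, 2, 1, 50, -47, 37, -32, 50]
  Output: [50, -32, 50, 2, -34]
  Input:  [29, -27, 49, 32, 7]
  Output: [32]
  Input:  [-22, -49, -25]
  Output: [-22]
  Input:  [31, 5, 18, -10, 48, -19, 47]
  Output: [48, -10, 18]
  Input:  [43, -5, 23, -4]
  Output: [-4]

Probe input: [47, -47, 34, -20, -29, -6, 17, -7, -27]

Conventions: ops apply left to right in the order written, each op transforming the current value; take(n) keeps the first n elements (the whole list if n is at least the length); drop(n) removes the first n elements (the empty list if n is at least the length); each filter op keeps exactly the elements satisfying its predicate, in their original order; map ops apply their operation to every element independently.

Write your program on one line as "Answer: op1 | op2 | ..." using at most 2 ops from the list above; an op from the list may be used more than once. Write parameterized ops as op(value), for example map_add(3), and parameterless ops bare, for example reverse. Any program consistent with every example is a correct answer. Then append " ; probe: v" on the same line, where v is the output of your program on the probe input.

reverse | filter_even ; probe: [-6, -20, 34]

Check, running the answer program on each example:
  [-34, -39, -49, 2, 1, 50, -47, 37, -32, 50] -> [50, -32, 37, -47, 50, 1, 2, -49, -39, -34] -> [50, -32, 50, 2, -34]
  [29, -27, 49, 32, 7] -> [7, 32, 49, -27, 29] -> [32]
  [-22, -49, -25] -> [-25, -49, -22] -> [-22]
  [31, 5, 18, -10, 48, -19, 47] -> [47, -19, 48, -10, 18, 5, 31] -> [48, -10, 18]
  [43, -5, 23, -4] -> [-4, 23, -5, 43] -> [-4]
  probe: [47, -47, 34, -20, -29, -6, 17, -7, -27] -> [-27, -7, 17, -6, -29, -20, 34, -47, 47] -> [-6, -20, 34]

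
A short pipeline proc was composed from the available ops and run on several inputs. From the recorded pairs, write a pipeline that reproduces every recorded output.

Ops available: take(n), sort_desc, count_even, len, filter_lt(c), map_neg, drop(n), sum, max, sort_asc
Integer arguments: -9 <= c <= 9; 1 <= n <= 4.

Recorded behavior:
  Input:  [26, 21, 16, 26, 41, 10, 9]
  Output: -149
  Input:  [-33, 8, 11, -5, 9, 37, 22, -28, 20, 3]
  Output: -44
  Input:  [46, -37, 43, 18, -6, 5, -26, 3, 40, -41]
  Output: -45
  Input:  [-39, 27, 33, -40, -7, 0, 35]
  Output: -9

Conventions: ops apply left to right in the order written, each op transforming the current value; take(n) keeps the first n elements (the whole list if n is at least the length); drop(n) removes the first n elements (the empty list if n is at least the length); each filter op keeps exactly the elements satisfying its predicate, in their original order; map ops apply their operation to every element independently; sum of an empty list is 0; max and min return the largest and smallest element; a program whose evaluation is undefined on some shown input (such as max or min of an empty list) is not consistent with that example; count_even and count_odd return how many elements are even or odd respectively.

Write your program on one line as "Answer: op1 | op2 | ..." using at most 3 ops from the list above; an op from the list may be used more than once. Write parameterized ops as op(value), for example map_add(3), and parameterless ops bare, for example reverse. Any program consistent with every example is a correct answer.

map_neg | sum

Check, running the answer program on each example:
  [26, 21, 16, 26, 41, 10, 9] -> [-26, -21, -16, -26, -41, -10, -9] -> -149
  [-33, 8, 11, -5, 9, 37, 22, -28, 20, 3] -> [33, -8, -11, 5, -9, -37, -22, 28, -20, -3] -> -44
  [46, -37, 43, 18, -6, 5, -26, 3, 40, -41] -> [-46, 37, -43, -18, 6, -5, 26, -3, -40, 41] -> -45
  [-39, 27, 33, -40, -7, 0, 35] -> [39, -27, -33, 40, 7, 0, -35] -> -9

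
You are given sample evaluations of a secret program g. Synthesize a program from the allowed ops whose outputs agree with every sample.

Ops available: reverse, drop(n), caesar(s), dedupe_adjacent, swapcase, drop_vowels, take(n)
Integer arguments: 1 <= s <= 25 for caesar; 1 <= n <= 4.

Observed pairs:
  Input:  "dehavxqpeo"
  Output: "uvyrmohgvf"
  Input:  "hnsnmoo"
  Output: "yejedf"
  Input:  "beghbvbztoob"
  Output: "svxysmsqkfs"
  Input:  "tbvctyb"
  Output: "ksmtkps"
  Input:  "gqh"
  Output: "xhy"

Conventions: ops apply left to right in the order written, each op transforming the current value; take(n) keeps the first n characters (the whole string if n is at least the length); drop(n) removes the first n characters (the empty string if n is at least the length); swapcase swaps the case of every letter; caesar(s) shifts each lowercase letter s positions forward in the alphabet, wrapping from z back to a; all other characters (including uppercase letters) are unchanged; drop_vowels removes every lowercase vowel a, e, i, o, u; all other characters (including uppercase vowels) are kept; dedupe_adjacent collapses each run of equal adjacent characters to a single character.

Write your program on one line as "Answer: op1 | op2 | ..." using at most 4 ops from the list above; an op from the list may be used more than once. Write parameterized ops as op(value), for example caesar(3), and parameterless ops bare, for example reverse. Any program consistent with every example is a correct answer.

reverse | caesar(17) | reverse | dedupe_adjacent

Check, running the answer program on each example:
  "dehavxqpeo" -> "oepqxvahed" -> "fvghomryvu" -> "uvyrmohgvf" -> "uvyrmohgvf"
  "hnsnmoo" -> "oomnsnh" -> "ffdejey" -> "yejedff" -> "yejedf"
  "beghbvbztoob" -> "bootzbvbhgeb" -> "sffkqsmsyxvs" -> "svxysmsqkffs" -> "svxysmsqkfs"
  "tbvctyb" -> "bytcvbt" -> "spktmsk" -> "ksmtkps" -> "ksmtkps"
  "gqh" -> "hqg" -> "yhx" -> "xhy" -> "xhy"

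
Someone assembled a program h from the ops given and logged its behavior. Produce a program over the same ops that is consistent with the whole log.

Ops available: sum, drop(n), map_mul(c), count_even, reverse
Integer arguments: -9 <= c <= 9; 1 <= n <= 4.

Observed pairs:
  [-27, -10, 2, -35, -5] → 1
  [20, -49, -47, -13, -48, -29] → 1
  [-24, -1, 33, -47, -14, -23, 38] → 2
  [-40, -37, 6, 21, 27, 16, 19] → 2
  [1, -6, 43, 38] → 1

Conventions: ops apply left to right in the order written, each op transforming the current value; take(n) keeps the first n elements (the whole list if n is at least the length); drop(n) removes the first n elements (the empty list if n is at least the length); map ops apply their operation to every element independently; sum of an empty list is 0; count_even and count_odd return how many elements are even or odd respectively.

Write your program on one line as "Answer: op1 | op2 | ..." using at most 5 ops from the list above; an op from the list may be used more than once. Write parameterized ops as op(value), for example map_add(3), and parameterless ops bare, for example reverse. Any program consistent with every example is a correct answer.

map_mul(-3) | drop(2) | map_mul(-5) | count_even

Check, running the answer program on each example:
  [-27, -10, 2, -35, -5] -> [81, 30, -6, 105, 15] -> [-6, 105, 15] -> [30, -525, -75] -> 1
  [20, -49, -47, -13, -48, -29] -> [-60, 147, 141, 39, 144, 87] -> [141, 39, 144, 87] -> [-705, -195, -720, -435] -> 1
  [-24, -1, 33, -47, -14, -23, 38] -> [72, 3, -99, 141, 42, 69, -114] -> [-99, 141, 42, 69, -114] -> [495, -705, -210, -345, 570] -> 2
  [-40, -37, 6, 21, 27, 16, 19] -> [120, 111, -18, -63, -81, -48, -57] -> [-18, -63, -81, -48, -57] -> [90, 315, 405, 240, 285] -> 2
  [1, -6, 43, 38] -> [-3, 18, -129, -114] -> [-129, -114] -> [645, 570] -> 1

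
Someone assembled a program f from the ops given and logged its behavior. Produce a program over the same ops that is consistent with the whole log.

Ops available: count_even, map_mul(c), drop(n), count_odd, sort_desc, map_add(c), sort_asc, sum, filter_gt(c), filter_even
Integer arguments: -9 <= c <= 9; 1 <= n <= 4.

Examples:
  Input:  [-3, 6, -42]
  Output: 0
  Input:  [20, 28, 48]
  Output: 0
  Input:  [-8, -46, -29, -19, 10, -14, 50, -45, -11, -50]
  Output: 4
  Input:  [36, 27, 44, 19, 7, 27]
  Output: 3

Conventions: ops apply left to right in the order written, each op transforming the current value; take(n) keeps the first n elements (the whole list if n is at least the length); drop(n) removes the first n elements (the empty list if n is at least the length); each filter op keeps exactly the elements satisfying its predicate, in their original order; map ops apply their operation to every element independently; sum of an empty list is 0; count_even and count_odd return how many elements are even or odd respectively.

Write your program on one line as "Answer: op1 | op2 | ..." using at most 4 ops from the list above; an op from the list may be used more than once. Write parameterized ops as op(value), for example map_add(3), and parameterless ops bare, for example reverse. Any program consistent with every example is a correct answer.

drop(2) | map_add(-2) | count_odd

Check, running the answer program on each example:
  [-3, 6, -42] -> [-42] -> [-44] -> 0
  [20, 28, 48] -> [48] -> [46] -> 0
  [-8, -46, -29, -19, 10, -14, 50, -45, -11, -50] -> [-29, -19, 10, -14, 50, -45, -11, -50] -> [-31, -21, 8, -16, 48, -47, -13, -52] -> 4
  [36, 27, 44, 19, 7, 27] -> [44, 19, 7, 27] -> [42, 17, 5, 25] -> 3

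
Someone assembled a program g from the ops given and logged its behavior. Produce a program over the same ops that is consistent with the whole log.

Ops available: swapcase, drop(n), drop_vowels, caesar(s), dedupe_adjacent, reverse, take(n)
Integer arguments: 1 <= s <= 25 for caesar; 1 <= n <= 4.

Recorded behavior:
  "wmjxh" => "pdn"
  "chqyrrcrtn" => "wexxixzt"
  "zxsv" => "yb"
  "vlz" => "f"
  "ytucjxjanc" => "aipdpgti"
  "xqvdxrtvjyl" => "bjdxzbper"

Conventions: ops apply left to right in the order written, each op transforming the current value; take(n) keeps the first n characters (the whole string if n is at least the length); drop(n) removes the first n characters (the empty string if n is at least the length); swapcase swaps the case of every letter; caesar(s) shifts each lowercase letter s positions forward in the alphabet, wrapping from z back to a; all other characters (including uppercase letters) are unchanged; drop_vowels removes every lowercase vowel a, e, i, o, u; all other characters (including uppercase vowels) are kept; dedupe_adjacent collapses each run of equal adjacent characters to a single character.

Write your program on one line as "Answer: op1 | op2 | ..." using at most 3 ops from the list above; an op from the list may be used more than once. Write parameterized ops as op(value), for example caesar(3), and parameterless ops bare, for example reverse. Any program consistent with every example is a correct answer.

drop(2) | caesar(6)

Check, running the answer program on each example:
  "wmjxh" -> "jxh" -> "pdn"
  "chqyrrcrtn" -> "qyrrcrtn" -> "wexxixzt"
  "zxsv" -> "sv" -> "yb"
  "vlz" -> "z" -> "f"
  "ytucjxjanc" -> "ucjxjanc" -> "aipdpgti"
  "xqvdxrtvjyl" -> "vdxrtvjyl" -> "bjdxzbper"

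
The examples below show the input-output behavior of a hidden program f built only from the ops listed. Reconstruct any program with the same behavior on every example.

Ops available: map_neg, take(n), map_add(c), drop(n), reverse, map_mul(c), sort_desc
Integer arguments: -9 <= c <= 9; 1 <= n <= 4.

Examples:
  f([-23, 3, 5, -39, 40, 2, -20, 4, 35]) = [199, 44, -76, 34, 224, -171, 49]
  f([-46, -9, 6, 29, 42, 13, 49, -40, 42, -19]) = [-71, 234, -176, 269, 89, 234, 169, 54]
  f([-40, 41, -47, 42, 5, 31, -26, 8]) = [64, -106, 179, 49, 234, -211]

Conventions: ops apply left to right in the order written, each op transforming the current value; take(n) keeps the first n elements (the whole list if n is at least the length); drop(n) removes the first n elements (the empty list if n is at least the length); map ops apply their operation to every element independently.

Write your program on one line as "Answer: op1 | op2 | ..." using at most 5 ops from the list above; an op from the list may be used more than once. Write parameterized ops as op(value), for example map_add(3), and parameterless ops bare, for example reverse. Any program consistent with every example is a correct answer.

map_add(6) | drop(2) | reverse | map_mul(5) | map_add(-6)

Check, running the answer program on each example:
  [-23, 3, 5, -39, 40, 2, -20, 4, 35] -> [-17, 9, 11, -33, 46, 8, -14, 10, 41] -> [11, -33, 46, 8, -14, 10, 41] -> [41, 10, -14, 8, 46, -33, 11] -> [205, 50, -70, 40, 230, -165, 55] -> [199, 44, -76, 34, 224, -171, 49]
  [-46, -9, 6, 29, 42, 13, 49, -40, 42, -19] -> [-40, -3, 12, 35, 48, 19, 55, -34, 48, -13] -> [12, 35, 48, 19, 55, -34, 48, -13] -> [-13, 48, -34, 55, 19, 48, 35, 12] -> [-65, 240, -170, 275, 95, 240, 175, 60] -> [-71, 234, -176, 269, 89, 234, 169, 54]
  [-40, 41, -47, 42, 5, 31, -26, 8] -> [-34, 47, -41, 48, 11, 37, -20, 14] -> [-41, 48, 11, 37, -20, 14] -> [14, -20, 37, 11, 48, -41] -> [70, -100, 185, 55, 240, -205] -> [64, -106, 179, 49, 234, -211]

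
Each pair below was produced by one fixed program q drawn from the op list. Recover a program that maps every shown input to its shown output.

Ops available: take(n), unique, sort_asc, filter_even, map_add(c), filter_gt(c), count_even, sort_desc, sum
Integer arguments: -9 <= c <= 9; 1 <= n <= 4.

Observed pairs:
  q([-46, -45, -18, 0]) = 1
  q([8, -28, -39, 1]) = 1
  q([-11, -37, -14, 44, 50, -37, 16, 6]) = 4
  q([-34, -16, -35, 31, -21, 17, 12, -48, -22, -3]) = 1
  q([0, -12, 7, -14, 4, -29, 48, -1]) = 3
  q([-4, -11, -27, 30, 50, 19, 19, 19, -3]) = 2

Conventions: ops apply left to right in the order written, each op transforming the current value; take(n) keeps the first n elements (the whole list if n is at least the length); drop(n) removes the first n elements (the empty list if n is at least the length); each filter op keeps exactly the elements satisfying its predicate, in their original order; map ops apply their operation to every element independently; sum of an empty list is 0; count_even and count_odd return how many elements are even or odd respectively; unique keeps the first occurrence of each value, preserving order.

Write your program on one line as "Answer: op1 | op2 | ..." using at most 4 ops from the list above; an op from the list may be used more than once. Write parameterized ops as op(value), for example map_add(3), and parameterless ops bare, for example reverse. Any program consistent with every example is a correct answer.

filter_gt(-1) | unique | sort_asc | count_even

Check, running the answer program on each example:
  [-46, -45, -18, 0] -> [0] -> [0] -> [0] -> 1
  [8, -28, -39, 1] -> [8, 1] -> [8, 1] -> [1, 8] -> 1
  [-11, -37, -14, 44, 50, -37, 16, 6] -> [44, 50, 16, 6] -> [44, 50, 16, 6] -> [6, 16, 44, 50] -> 4
  [-34, -16, -35, 31, -21, 17, 12, -48, -22, -3] -> [31, 17, 12] -> [31, 17, 12] -> [12, 17, 31] -> 1
  [0, -12, 7, -14, 4, -29, 48, -1] -> [0, 7, 4, 48] -> [0, 7, 4, 48] -> [0, 4, 7, 48] -> 3
  [-4, -11, -27, 30, 50, 19, 19, 19, -3] -> [30, 50, 19, 19, 19] -> [30, 50, 19] -> [19, 30, 50] -> 2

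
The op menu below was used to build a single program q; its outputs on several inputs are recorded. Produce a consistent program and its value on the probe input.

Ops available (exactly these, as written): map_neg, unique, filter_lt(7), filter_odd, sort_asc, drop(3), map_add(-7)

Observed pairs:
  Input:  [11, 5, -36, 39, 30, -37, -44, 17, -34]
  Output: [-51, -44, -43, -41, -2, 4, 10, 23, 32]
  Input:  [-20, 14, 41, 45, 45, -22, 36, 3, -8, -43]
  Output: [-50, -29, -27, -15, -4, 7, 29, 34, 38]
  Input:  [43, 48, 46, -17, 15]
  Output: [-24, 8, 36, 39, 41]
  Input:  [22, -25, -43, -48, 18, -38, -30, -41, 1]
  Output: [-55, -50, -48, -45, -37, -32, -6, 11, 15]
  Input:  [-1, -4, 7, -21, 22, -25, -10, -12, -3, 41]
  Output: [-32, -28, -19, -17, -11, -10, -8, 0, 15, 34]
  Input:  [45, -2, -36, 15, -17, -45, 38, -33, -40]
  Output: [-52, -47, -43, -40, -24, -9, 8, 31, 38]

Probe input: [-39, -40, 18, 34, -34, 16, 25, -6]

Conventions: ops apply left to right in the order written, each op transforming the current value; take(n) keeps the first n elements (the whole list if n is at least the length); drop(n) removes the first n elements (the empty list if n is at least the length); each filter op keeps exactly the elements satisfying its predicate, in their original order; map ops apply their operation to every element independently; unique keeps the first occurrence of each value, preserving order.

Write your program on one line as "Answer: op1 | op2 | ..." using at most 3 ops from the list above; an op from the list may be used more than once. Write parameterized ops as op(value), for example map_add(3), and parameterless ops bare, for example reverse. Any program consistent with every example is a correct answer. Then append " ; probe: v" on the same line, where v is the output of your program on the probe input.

unique | map_add(-7) | sort_asc ; probe: [-47, -46, -41, -13, 9, 11, 18, 27]

Check, running the answer program on each example:
  [11, 5, -36, 39, 30, -37, -44, 17, -34] -> [11, 5, -36, 39, 30, -37, -44, 17, -34] -> [4, -2, -43, 32, 23, -44, -51, 10, -41] -> [-51, -44, -43, -41, -2, 4, 10, 23, 32]
  [-20, 14, 41, 45, 45, -22, 36, 3, -8, -43] -> [-20, 14, 41, 45, -22, 36, 3, -8, -43] -> [-27, 7, 34, 38, -29, 29, -4, -15, -50] -> [-50, -29, -27, -15, -4, 7, 29, 34, 38]
  [43, 48, 46, -17, 15] -> [43, 48, 46, -17, 15] -> [36, 41, 39, -24, 8] -> [-24, 8, 36, 39, 41]
  [22, -25, -43, -48, 18, -38, -30, -41, 1] -> [22, -25, -43, -48, 18, -38, -30, -41, 1] -> [15, -32, -50, -55, 11, -45, -37, -48, -6] -> [-55, -50, -48, -45, -37, -32, -6, 11, 15]
  [-1, -4, 7, -21, 22, -25, -10, -12, -3, 41] -> [-1, -4, 7, -21, 22, -25, -10, -12, -3, 41] -> [-8, -11, 0, -28, 15, -32, -17, -19, -10, 34] -> [-32, -28, -19, -17, -11, -10, -8, 0, 15, 34]
  [45, -2, -36, 15, -17, -45, 38, -33, -40] -> [45, -2, -36, 15, -17, -45, 38, -33, -40] -> [38, -9, -43, 8, -24, -52, 31, -40, -47] -> [-52, -47, -43, -40, -24, -9, 8, 31, 38]
  probe: [-39, -40, 18, 34, -34, 16, 25, -6] -> [-39, -40, 18, 34, -34, 16, 25, -6] -> [-46, -47, 11, 27, -41, 9, 18, -13] -> [-47, -46, -41, -13, 9, 11, 18, 27]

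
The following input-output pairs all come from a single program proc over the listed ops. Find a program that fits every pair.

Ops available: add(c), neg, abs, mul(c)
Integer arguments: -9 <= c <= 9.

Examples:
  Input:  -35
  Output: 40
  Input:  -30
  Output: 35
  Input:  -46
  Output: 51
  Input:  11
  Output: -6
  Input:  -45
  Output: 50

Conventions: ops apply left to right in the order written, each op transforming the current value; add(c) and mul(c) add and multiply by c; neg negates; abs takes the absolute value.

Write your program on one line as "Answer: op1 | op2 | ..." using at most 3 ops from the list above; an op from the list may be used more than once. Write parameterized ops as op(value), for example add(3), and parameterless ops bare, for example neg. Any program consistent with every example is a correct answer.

add(-5) | neg

Check, running the answer program on each example:
  -35 -> -40 -> 40
  -30 -> -35 -> 35
  -46 -> -51 -> 51
  11 -> 6 -> -6
  -45 -> -50 -> 50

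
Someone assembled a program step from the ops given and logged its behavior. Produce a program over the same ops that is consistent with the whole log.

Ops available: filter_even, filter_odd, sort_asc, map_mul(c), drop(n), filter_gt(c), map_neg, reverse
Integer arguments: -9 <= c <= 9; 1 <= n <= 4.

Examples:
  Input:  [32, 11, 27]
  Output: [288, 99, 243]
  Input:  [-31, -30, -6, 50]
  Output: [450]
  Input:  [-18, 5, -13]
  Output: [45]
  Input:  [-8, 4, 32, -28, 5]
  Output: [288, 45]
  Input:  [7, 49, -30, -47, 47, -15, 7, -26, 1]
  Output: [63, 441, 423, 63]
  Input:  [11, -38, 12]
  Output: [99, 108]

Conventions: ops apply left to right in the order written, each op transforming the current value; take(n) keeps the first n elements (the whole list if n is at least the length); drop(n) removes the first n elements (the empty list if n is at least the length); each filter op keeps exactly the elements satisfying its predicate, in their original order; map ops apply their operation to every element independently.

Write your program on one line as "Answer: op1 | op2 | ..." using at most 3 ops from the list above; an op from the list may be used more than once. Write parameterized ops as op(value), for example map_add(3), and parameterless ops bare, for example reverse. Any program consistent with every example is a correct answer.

filter_gt(-2) | filter_gt(4) | map_mul(9)

Check, running the answer program on each example:
  [32, 11, 27] -> [32, 11, 27] -> [32, 11, 27] -> [288, 99, 243]
  [-31, -30, -6, 50] -> [50] -> [50] -> [450]
  [-18, 5, -13] -> [5] -> [5] -> [45]
  [-8, 4, 32, -28, 5] -> [4, 32, 5] -> [32, 5] -> [288, 45]
  [7, 49, -30, -47, 47, -15, 7, -26, 1] -> [7, 49, 47, 7, 1] -> [7, 49, 47, 7] -> [63, 441, 423, 63]
  [11, -38, 12] -> [11, 12] -> [11, 12] -> [99, 108]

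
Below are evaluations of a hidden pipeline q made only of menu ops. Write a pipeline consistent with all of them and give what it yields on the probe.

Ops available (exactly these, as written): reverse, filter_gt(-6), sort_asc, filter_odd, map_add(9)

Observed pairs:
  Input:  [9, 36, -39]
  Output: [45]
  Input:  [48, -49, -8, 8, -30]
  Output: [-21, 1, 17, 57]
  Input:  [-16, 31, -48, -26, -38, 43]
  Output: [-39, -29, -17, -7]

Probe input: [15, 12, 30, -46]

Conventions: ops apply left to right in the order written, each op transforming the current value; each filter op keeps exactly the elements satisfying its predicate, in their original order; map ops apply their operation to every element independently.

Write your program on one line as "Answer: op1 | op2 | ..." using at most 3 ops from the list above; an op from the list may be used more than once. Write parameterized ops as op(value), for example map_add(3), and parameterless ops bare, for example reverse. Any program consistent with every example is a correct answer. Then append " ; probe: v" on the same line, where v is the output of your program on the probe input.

sort_asc | map_add(9) | filter_odd ; probe: [-37, 21, 39]

Check, running the answer program on each example:
  [9, 36, -39] -> [-39, 9, 36] -> [-30, 18, 45] -> [45]
  [48, -49, -8, 8, -30] -> [-49, -30, -8, 8, 48] -> [-40, -21, 1, 17, 57] -> [-21, 1, 17, 57]
  [-16, 31, -48, -26, -38, 43] -> [-48, -38, -26, -16, 31, 43] -> [-39, -29, -17, -7, 40, 52] -> [-39, -29, -17, -7]
  probe: [15, 12, 30, -46] -> [-46, 12, 15, 30] -> [-37, 21, 24, 39] -> [-37, 21, 39]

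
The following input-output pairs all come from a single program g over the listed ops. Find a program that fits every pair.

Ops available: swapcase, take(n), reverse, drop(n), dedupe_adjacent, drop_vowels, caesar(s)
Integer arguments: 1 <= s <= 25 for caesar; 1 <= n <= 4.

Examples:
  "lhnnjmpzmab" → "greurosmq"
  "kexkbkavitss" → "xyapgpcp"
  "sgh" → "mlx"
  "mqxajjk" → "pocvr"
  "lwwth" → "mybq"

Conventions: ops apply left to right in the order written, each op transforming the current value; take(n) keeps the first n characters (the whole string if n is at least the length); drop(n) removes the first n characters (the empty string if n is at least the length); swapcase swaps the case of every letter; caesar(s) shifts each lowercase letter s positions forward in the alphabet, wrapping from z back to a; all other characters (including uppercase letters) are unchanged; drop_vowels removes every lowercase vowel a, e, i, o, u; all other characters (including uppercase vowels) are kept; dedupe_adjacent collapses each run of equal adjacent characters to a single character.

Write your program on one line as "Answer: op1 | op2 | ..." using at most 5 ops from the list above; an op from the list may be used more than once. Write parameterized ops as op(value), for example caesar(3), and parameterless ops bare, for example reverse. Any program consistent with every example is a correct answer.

drop_vowels | reverse | caesar(5) | dedupe_adjacent

Check, running the answer program on each example:
  "lhnnjmpzmab" -> "lhnnjmpzmb" -> "bmzpmjnnhl" -> "greurossmq" -> "greurosmq"
  "kexkbkavitss" -> "kxkbkvtss" -> "sstvkbkxk" -> "xxyapgpcp" -> "xyapgpcp"
  "sgh" -> "sgh" -> "hgs" -> "mlx" -> "mlx"
  "mqxajjk" -> "mqxjjk" -> "kjjxqm" -> "poocvr" -> "pocvr"
  "lwwth" -> "lwwth" -> "htwwl" -> "mybbq" -> "mybq"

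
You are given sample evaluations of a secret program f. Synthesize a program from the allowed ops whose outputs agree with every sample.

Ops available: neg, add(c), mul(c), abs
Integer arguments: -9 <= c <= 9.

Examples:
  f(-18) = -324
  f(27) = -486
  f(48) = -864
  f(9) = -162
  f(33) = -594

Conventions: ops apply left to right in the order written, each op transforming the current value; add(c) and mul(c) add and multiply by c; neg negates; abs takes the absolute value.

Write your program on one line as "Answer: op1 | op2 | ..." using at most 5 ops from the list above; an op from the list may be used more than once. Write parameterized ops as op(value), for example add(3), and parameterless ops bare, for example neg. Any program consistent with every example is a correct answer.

mul(-2) | neg | abs | mul(-9)

Check, running the answer program on each example:
  -18 -> 36 -> -36 -> 36 -> -324
  27 -> -54 -> 54 -> 54 -> -486
  48 -> -96 -> 96 -> 96 -> -864
  9 -> -18 -> 18 -> 18 -> -162
  33 -> -66 -> 66 -> 66 -> -594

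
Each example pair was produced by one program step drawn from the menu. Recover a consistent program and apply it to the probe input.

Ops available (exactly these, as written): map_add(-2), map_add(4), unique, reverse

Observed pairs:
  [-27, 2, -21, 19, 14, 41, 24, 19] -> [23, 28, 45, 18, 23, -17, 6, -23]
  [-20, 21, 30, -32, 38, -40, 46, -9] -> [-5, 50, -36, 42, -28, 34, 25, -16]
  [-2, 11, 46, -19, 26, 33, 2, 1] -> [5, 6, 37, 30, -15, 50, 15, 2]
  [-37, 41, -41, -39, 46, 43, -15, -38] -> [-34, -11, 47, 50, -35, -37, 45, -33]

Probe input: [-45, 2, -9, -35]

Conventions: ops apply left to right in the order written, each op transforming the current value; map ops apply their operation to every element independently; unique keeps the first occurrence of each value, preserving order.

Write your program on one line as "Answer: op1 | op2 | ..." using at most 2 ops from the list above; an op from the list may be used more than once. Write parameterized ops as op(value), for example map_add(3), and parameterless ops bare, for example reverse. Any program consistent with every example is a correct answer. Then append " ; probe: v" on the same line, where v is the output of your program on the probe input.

reverse | map_add(4) ; probe: [-31, -5, 6, -41]

Check, running the answer program on each example:
  [-27, 2, -21, 19, 14, 41, 24, 19] -> [19, 24, 41, 14, 19, -21, 2, -27] -> [23, 28, 45, 18, 23, -17, 6, -23]
  [-20, 21, 30, -32, 38, -40, 46, -9] -> [-9, 46, -40, 38, -32, 30, 21, -20] -> [-5, 50, -36, 42, -28, 34, 25, -16]
  [-2, 11, 46, -19, 26, 33, 2, 1] -> [1, 2, 33, 26, -19, 46, 11, -2] -> [5, 6, 37, 30, -15, 50, 15, 2]
  [-37, 41, -41, -39, 46, 43, -15, -38] -> [-38, -15, 43, 46, -39, -41, 41, -37] -> [-34, -11, 47, 50, -35, -37, 45, -33]
  probe: [-45, 2, -9, -35] -> [-35, -9, 2, -45] -> [-31, -5, 6, -41]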